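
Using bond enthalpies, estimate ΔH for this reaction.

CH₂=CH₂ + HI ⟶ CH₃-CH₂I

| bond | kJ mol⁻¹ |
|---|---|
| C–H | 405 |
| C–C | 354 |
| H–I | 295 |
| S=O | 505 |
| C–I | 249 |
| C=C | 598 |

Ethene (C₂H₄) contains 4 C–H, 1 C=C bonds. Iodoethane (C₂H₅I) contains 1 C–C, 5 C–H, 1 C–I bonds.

ΔH ≈ −115 kJ

Bonds broken (reactants):
  C–H: 4 × 405 = 1620
  C=C: 1 × 598 = 598
  H–I: 1 × 295 = 295
  Σ(broken) = 2513 kJ
Bonds formed (products):
  C–C: 1 × 354 = 354
  C–H: 5 × 405 = 2025
  C–I: 1 × 249 = 249
  Σ(formed) = 2628 kJ
ΔH = Σ(broken) − Σ(formed) = 2513 − 2628 = −115 kJ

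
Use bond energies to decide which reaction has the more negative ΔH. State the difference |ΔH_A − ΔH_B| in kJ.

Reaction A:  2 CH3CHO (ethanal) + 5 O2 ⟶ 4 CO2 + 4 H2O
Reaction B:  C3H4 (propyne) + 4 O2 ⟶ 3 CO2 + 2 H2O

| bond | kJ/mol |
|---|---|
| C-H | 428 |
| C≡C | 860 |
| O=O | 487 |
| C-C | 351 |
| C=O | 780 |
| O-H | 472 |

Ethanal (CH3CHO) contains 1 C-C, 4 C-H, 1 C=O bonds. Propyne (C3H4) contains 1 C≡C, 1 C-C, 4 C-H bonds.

Reaction A, by 198 kJ

Reaction A:
  Bonds broken (reactants):
    C-C: 2 × 351 = 702
    C-H: 8 × 428 = 3424
    C=O: 2 × 780 = 1560
    O=O: 5 × 487 = 2435
    Σ(broken) = 8121 kJ
  Bonds formed (products):
    C=O: 8 × 780 = 6240
    O-H: 8 × 472 = 3776
    Σ(formed) = 10016 kJ
  ΔH_A = 8121 − 10016 = −1895 kJ
Reaction B:
  Bonds broken (reactants):
    C≡C: 1 × 860 = 860
    C-C: 1 × 351 = 351
    C-H: 4 × 428 = 1712
    O=O: 4 × 487 = 1948
    Σ(broken) = 4871 kJ
  Bonds formed (products):
    C=O: 6 × 780 = 4680
    O-H: 4 × 472 = 1888
    Σ(formed) = 6568 kJ
  ΔH_B = 4871 − 6568 = −1697 kJ
ΔH_A − ΔH_B = −198 kJ, so reaction A has the more negative ΔH; |ΔH_A − ΔH_B| = 198 kJ.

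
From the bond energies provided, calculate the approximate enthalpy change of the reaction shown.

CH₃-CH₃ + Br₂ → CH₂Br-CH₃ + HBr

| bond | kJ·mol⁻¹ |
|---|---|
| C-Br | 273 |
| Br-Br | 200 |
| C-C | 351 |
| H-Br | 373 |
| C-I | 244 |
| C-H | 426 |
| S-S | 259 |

Bonds broken (reactants):
  Br-Br: 1 × 200 = 200
  C-C: 1 × 351 = 351
  C-H: 6 × 426 = 2556
  Σ(broken) = 3107 kJ
Bonds formed (products):
  C-Br: 1 × 273 = 273
  C-C: 1 × 351 = 351
  C-H: 5 × 426 = 2130
  H-Br: 1 × 373 = 373
  Σ(formed) = 3127 kJ
ΔH = Σ(broken) − Σ(formed) = 3107 − 3127 = −20 kJ

ΔH ≈ −20 kJ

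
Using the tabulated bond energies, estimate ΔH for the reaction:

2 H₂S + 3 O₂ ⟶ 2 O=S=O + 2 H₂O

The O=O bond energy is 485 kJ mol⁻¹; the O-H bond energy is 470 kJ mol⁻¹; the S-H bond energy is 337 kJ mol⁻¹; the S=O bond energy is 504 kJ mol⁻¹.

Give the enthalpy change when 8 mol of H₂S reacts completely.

Bonds broken (reactants):
  O=O: 3 × 485 = 1455
  S-H: 4 × 337 = 1348
  Σ(broken) = 2803 kJ
Bonds formed (products):
  O-H: 4 × 470 = 1880
  S=O: 4 × 504 = 2016
  Σ(formed) = 3896 kJ
ΔH = Σ(broken) − Σ(formed) = 2803 − 3896 = −1093 kJ
For 4× the reaction as written: 4 × (−1093) = −4372 kJ

ΔH = −4372 kJ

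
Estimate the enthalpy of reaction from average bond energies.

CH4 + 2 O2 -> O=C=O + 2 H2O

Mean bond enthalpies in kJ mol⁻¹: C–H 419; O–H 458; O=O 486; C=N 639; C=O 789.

ΔH ≈ −762 kJ

Bonds broken (reactants):
  C–H: 4 × 419 = 1676
  O=O: 2 × 486 = 972
  Σ(broken) = 2648 kJ
Bonds formed (products):
  C=O: 2 × 789 = 1578
  O–H: 4 × 458 = 1832
  Σ(formed) = 3410 kJ
ΔH = Σ(broken) − Σ(formed) = 2648 − 3410 = −762 kJ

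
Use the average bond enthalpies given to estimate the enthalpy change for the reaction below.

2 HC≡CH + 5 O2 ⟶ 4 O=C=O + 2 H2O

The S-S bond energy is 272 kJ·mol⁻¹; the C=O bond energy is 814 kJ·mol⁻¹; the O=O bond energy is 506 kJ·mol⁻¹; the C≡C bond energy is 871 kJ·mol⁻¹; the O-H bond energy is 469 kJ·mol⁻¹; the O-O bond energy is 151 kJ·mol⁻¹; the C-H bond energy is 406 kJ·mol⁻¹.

ΔH ≈ −2492 kJ

Bonds broken (reactants):
  C≡C: 2 × 871 = 1742
  C-H: 4 × 406 = 1624
  O=O: 5 × 506 = 2530
  Σ(broken) = 5896 kJ
Bonds formed (products):
  C=O: 8 × 814 = 6512
  O-H: 4 × 469 = 1876
  Σ(formed) = 8388 kJ
ΔH = Σ(broken) − Σ(formed) = 5896 − 8388 = −2492 kJ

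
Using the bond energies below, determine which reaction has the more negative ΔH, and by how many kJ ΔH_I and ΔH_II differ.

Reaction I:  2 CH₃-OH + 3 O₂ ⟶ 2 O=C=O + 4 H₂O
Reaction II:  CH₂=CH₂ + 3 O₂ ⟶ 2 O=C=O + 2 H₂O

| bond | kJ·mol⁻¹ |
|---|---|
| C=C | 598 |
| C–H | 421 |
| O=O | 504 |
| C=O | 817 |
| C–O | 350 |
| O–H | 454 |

Reaction I:
  Bonds broken (reactants):
    C–H: 6 × 421 = 2526
    C–O: 2 × 350 = 700
    O–H: 2 × 454 = 908
    O=O: 3 × 504 = 1512
    Σ(broken) = 5646 kJ
  Bonds formed (products):
    C=O: 4 × 817 = 3268
    O–H: 8 × 454 = 3632
    Σ(formed) = 6900 kJ
  ΔH_I = 5646 − 6900 = −1254 kJ
Reaction II:
  Bonds broken (reactants):
    C–H: 4 × 421 = 1684
    C=C: 1 × 598 = 598
    O=O: 3 × 504 = 1512
    Σ(broken) = 3794 kJ
  Bonds formed (products):
    C=O: 4 × 817 = 3268
    O–H: 4 × 454 = 1816
    Σ(formed) = 5084 kJ
  ΔH_II = 3794 − 5084 = −1290 kJ
ΔH_I − ΔH_II = +36 kJ, so reaction II has the more negative ΔH; |ΔH_I − ΔH_II| = 36 kJ.

Reaction II, by 36 kJ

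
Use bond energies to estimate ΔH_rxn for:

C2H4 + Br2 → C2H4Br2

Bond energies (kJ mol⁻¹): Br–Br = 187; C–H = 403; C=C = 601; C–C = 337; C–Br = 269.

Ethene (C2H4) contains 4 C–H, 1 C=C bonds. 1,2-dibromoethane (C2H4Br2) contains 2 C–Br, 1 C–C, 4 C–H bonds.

Bonds broken (reactants):
  Br–Br: 1 × 187 = 187
  C–H: 4 × 403 = 1612
  C=C: 1 × 601 = 601
  Σ(broken) = 2400 kJ
Bonds formed (products):
  C–Br: 2 × 269 = 538
  C–C: 1 × 337 = 337
  C–H: 4 × 403 = 1612
  Σ(formed) = 2487 kJ
ΔH = Σ(broken) − Σ(formed) = 2400 − 2487 = −87 kJ

ΔH ≈ −87 kJ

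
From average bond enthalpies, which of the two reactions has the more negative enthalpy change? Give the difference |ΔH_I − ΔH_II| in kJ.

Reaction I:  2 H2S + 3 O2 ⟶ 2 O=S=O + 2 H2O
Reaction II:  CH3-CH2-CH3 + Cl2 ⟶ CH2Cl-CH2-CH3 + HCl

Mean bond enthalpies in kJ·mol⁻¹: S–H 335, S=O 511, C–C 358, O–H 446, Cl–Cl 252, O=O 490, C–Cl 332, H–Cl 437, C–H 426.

Reaction I:
  Bonds broken (reactants):
    O=O: 3 × 490 = 1470
    S–H: 4 × 335 = 1340
    Σ(broken) = 2810 kJ
  Bonds formed (products):
    O–H: 4 × 446 = 1784
    S=O: 4 × 511 = 2044
    Σ(formed) = 3828 kJ
  ΔH_I = 2810 − 3828 = −1018 kJ
Reaction II:
  Bonds broken (reactants):
    C–C: 2 × 358 = 716
    C–H: 8 × 426 = 3408
    Cl–Cl: 1 × 252 = 252
    Σ(broken) = 4376 kJ
  Bonds formed (products):
    C–C: 2 × 358 = 716
    C–Cl: 1 × 332 = 332
    C–H: 7 × 426 = 2982
    H–Cl: 1 × 437 = 437
    Σ(formed) = 4467 kJ
  ΔH_II = 4376 − 4467 = −91 kJ
ΔH_I − ΔH_II = −927 kJ, so reaction I has the more negative ΔH; |ΔH_I − ΔH_II| = 927 kJ.

Reaction I, by 927 kJ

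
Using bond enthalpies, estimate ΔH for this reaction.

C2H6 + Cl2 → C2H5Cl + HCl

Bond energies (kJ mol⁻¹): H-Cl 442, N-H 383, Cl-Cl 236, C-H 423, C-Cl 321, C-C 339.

ΔH ≈ −104 kJ

Bonds broken (reactants):
  C-C: 1 × 339 = 339
  C-H: 6 × 423 = 2538
  Cl-Cl: 1 × 236 = 236
  Σ(broken) = 3113 kJ
Bonds formed (products):
  C-C: 1 × 339 = 339
  C-Cl: 1 × 321 = 321
  C-H: 5 × 423 = 2115
  H-Cl: 1 × 442 = 442
  Σ(formed) = 3217 kJ
ΔH = Σ(broken) − Σ(formed) = 3113 − 3217 = −104 kJ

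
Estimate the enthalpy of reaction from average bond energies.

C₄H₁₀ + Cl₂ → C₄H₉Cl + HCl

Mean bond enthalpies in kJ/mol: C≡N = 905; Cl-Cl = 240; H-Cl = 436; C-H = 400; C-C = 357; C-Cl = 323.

Bonds broken (reactants):
  C-C: 3 × 357 = 1071
  C-H: 10 × 400 = 4000
  Cl-Cl: 1 × 240 = 240
  Σ(broken) = 5311 kJ
Bonds formed (products):
  C-C: 3 × 357 = 1071
  C-Cl: 1 × 323 = 323
  C-H: 9 × 400 = 3600
  H-Cl: 1 × 436 = 436
  Σ(formed) = 5430 kJ
ΔH = Σ(broken) − Σ(formed) = 5311 − 5430 = −119 kJ

ΔH ≈ −119 kJ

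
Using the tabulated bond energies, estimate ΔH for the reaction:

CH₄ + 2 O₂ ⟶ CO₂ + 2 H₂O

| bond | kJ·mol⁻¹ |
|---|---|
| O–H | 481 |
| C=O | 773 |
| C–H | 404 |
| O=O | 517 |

Bonds broken (reactants):
  C–H: 4 × 404 = 1616
  O=O: 2 × 517 = 1034
  Σ(broken) = 2650 kJ
Bonds formed (products):
  C=O: 2 × 773 = 1546
  O–H: 4 × 481 = 1924
  Σ(formed) = 3470 kJ
ΔH = Σ(broken) − Σ(formed) = 2650 − 3470 = −820 kJ

ΔH ≈ −820 kJ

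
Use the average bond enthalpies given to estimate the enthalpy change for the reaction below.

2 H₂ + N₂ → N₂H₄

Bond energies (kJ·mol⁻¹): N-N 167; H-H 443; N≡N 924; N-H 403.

Bonds broken (reactants):
  H-H: 2 × 443 = 886
  N≡N: 1 × 924 = 924
  Σ(broken) = 1810 kJ
Bonds formed (products):
  N-H: 4 × 403 = 1612
  N-N: 1 × 167 = 167
  Σ(formed) = 1779 kJ
ΔH = Σ(broken) − Σ(formed) = 1810 − 1779 = +31 kJ

ΔH ≈ +31 kJ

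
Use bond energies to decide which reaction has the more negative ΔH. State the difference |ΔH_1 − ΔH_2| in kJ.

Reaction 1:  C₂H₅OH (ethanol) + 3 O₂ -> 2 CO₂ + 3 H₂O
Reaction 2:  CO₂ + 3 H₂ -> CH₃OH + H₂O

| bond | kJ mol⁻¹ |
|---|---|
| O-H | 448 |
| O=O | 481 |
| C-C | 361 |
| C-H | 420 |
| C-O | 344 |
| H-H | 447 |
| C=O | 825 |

Reaction 1:
  Bonds broken (reactants):
    C-C: 1 × 361 = 361
    C-H: 5 × 420 = 2100
    C-O: 1 × 344 = 344
    O-H: 1 × 448 = 448
    O=O: 3 × 481 = 1443
    Σ(broken) = 4696 kJ
  Bonds formed (products):
    C=O: 4 × 825 = 3300
    O-H: 6 × 448 = 2688
    Σ(formed) = 5988 kJ
  ΔH_1 = 4696 − 5988 = −1292 kJ
Reaction 2:
  Bonds broken (reactants):
    C=O: 2 × 825 = 1650
    H-H: 3 × 447 = 1341
    Σ(broken) = 2991 kJ
  Bonds formed (products):
    C-H: 3 × 420 = 1260
    C-O: 1 × 344 = 344
    O-H: 3 × 448 = 1344
    Σ(formed) = 2948 kJ
  ΔH_2 = 2991 − 2948 = +43 kJ
ΔH_1 − ΔH_2 = −1335 kJ, so reaction 1 has the more negative ΔH; |ΔH_1 − ΔH_2| = 1335 kJ.

Reaction 1, by 1335 kJ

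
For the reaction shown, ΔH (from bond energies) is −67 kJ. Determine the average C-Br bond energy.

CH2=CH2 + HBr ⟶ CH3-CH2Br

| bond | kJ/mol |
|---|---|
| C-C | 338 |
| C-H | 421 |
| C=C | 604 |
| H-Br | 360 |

Let D be the C-Br bond energy.
Σ(broken) = 4×421 + 1×604 + 1×360 = 2648
Σ(formed) = 1×D + 1×338 + 5×421 = 2443 + D
ΔH = Σ(broken) − Σ(formed) = (2648) − (2443 + D) = +205 − D
Setting this equal to −67 kJ gives D = 272 kJ/mol.

D(C-Br) ≈ 272 kJ/mol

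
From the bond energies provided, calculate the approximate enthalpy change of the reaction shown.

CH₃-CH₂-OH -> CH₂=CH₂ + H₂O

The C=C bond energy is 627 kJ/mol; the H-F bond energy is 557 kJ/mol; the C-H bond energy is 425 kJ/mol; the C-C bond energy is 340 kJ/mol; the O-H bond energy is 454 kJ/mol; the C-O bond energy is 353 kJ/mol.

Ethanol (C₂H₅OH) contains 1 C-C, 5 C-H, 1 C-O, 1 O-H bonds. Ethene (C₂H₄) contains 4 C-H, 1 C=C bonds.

ΔH ≈ +37 kJ

Bonds broken (reactants):
  C-C: 1 × 340 = 340
  C-H: 5 × 425 = 2125
  C-O: 1 × 353 = 353
  O-H: 1 × 454 = 454
  Σ(broken) = 3272 kJ
Bonds formed (products):
  C-H: 4 × 425 = 1700
  C=C: 1 × 627 = 627
  O-H: 2 × 454 = 908
  Σ(formed) = 3235 kJ
ΔH = Σ(broken) − Σ(formed) = 3272 − 3235 = +37 kJ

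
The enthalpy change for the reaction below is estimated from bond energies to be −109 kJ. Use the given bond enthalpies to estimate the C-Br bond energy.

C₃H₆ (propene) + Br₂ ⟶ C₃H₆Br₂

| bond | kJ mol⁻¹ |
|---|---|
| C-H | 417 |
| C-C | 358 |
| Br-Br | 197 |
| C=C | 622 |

D(C-Br) ≈ 285 kJ/mol

Let D be the C-Br bond energy.
Σ(broken) = 1×197 + 1×358 + 6×417 + 1×622 = 3679
Σ(formed) = 2×D + 2×358 + 6×417 = 3218 + 2D
ΔH = Σ(broken) − Σ(formed) = (3679) − (3218 + 2D) = +461 − 2D
Setting this equal to −109 kJ gives 2D = 570, so D = 285 kJ/mol.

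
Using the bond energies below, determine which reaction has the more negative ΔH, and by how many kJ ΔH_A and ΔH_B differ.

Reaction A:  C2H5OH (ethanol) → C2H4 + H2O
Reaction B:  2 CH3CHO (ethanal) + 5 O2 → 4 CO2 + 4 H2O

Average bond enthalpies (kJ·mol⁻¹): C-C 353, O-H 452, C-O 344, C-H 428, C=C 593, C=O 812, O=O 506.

Reaction A:
  Bonds broken (reactants):
    C-C: 1 × 353 = 353
    C-H: 5 × 428 = 2140
    C-O: 1 × 344 = 344
    O-H: 1 × 452 = 452
    Σ(broken) = 3289 kJ
  Bonds formed (products):
    C-H: 4 × 428 = 1712
    C=C: 1 × 593 = 593
    O-H: 2 × 452 = 904
    Σ(formed) = 3209 kJ
  ΔH_A = 3289 − 3209 = +80 kJ
Reaction B:
  Bonds broken (reactants):
    C-C: 2 × 353 = 706
    C-H: 8 × 428 = 3424
    C=O: 2 × 812 = 1624
    O=O: 5 × 506 = 2530
    Σ(broken) = 8284 kJ
  Bonds formed (products):
    C=O: 8 × 812 = 6496
    O-H: 8 × 452 = 3616
    Σ(formed) = 10112 kJ
  ΔH_B = 8284 − 10112 = −1828 kJ
ΔH_A − ΔH_B = +1908 kJ, so reaction B has the more negative ΔH; |ΔH_A − ΔH_B| = 1908 kJ.

Reaction B, by 1908 kJ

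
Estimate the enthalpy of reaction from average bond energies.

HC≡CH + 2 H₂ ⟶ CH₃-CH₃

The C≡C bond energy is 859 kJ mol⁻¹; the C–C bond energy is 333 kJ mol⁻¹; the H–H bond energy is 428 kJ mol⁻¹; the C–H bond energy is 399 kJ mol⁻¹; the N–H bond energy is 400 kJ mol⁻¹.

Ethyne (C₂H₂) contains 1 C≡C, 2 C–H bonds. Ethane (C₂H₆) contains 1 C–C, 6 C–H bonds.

Bonds broken (reactants):
  C≡C: 1 × 859 = 859
  C–H: 2 × 399 = 798
  H–H: 2 × 428 = 856
  Σ(broken) = 2513 kJ
Bonds formed (products):
  C–C: 1 × 333 = 333
  C–H: 6 × 399 = 2394
  Σ(formed) = 2727 kJ
ΔH = Σ(broken) − Σ(formed) = 2513 − 2727 = −214 kJ

ΔH ≈ −214 kJ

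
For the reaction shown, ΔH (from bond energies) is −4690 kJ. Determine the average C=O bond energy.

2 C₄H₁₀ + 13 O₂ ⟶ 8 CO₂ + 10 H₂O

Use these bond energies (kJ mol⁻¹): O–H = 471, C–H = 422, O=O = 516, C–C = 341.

Let D be the C=O bond energy.
Σ(broken) = 6×341 + 20×422 + 13×516 = 17194
Σ(formed) = 16×D + 20×471 = 9420 + 16D
ΔH = Σ(broken) − Σ(formed) = (17194) − (9420 + 16D) = +7774 − 16D
Setting this equal to −4690 kJ gives 16D = 12464, so D = 779 kJ/mol.

D(C=O) ≈ 779 kJ/mol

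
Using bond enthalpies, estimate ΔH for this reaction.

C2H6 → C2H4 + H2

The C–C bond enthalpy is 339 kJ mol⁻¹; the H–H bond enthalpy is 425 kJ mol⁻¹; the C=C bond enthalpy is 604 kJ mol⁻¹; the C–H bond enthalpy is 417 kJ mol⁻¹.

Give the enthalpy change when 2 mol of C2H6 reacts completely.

ΔH = +288 kJ

Bonds broken (reactants):
  C–C: 1 × 339 = 339
  C–H: 6 × 417 = 2502
  Σ(broken) = 2841 kJ
Bonds formed (products):
  C–H: 4 × 417 = 1668
  C=C: 1 × 604 = 604
  H–H: 1 × 425 = 425
  Σ(formed) = 2697 kJ
ΔH = Σ(broken) − Σ(formed) = 2841 − 2697 = +144 kJ
For 2× the reaction as written: 2 × (+144) = +288 kJ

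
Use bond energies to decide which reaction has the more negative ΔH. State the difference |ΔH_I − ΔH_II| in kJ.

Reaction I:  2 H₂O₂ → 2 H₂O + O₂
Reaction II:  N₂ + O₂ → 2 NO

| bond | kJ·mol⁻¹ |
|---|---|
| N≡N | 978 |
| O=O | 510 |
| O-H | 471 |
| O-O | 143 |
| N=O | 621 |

Reaction I:
  Bonds broken (reactants):
    O-H: 4 × 471 = 1884
    O-O: 2 × 143 = 286
    Σ(broken) = 2170 kJ
  Bonds formed (products):
    O-H: 4 × 471 = 1884
    O=O: 1 × 510 = 510
    Σ(formed) = 2394 kJ
  ΔH_I = 2170 − 2394 = −224 kJ
Reaction II:
  Bonds broken (reactants):
    N≡N: 1 × 978 = 978
    O=O: 1 × 510 = 510
    Σ(broken) = 1488 kJ
  Bonds formed (products):
    N=O: 2 × 621 = 1242
    Σ(formed) = 1242 kJ
  ΔH_II = 1488 − 1242 = +246 kJ
ΔH_I − ΔH_II = −470 kJ, so reaction I has the more negative ΔH; |ΔH_I − ΔH_II| = 470 kJ.

Reaction I, by 470 kJ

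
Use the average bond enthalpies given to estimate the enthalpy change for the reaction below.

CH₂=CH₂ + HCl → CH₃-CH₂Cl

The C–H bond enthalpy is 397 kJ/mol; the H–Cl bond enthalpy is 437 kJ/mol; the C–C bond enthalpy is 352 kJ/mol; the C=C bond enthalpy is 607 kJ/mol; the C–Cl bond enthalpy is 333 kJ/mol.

Bonds broken (reactants):
  C–H: 4 × 397 = 1588
  C=C: 1 × 607 = 607
  H–Cl: 1 × 437 = 437
  Σ(broken) = 2632 kJ
Bonds formed (products):
  C–C: 1 × 352 = 352
  C–Cl: 1 × 333 = 333
  C–H: 5 × 397 = 1985
  Σ(formed) = 2670 kJ
ΔH = Σ(broken) − Σ(formed) = 2632 − 2670 = −38 kJ

ΔH ≈ −38 kJ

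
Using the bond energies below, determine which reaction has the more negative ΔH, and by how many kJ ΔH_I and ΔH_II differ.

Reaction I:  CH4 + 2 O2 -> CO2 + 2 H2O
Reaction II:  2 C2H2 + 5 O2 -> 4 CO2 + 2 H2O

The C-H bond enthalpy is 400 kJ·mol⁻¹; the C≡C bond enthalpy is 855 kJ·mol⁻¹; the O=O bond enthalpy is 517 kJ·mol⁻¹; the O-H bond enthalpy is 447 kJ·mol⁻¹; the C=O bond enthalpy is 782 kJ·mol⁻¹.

Reaction II, by 1431 kJ

Reaction I:
  Bonds broken (reactants):
    C-H: 4 × 400 = 1600
    O=O: 2 × 517 = 1034
    Σ(broken) = 2634 kJ
  Bonds formed (products):
    C=O: 2 × 782 = 1564
    O-H: 4 × 447 = 1788
    Σ(formed) = 3352 kJ
  ΔH_I = 2634 − 3352 = −718 kJ
Reaction II:
  Bonds broken (reactants):
    C≡C: 2 × 855 = 1710
    C-H: 4 × 400 = 1600
    O=O: 5 × 517 = 2585
    Σ(broken) = 5895 kJ
  Bonds formed (products):
    C=O: 8 × 782 = 6256
    O-H: 4 × 447 = 1788
    Σ(formed) = 8044 kJ
  ΔH_II = 5895 − 8044 = −2149 kJ
ΔH_I − ΔH_II = +1431 kJ, so reaction II has the more negative ΔH; |ΔH_I − ΔH_II| = 1431 kJ.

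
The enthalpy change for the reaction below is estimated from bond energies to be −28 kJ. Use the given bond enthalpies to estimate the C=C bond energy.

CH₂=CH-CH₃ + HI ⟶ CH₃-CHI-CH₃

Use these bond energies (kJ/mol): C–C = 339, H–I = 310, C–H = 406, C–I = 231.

Let D be the C=C bond energy.
Σ(broken) = 1×339 + 6×406 + 1×D + 1×310 = 3085 + D
Σ(formed) = 2×339 + 7×406 + 1×231 = 3751
ΔH = Σ(broken) − Σ(formed) = (3085 + D) − (3751) = −666 + D
Setting this equal to −28 kJ gives D = 638 kJ/mol.

D(C=C) ≈ 638 kJ/mol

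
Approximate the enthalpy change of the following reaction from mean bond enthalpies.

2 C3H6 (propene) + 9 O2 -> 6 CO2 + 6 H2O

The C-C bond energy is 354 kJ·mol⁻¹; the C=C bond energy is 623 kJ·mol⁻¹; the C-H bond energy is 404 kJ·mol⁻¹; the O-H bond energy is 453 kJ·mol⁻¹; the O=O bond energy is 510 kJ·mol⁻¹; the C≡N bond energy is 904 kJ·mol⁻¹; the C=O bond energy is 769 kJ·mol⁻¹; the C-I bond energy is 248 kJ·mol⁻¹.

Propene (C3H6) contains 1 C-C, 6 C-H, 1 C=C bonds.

ΔH ≈ −3272 kJ

Bonds broken (reactants):
  C-C: 2 × 354 = 708
  C-H: 12 × 404 = 4848
  C=C: 2 × 623 = 1246
  O=O: 9 × 510 = 4590
  Σ(broken) = 11392 kJ
Bonds formed (products):
  C=O: 12 × 769 = 9228
  O-H: 12 × 453 = 5436
  Σ(formed) = 14664 kJ
ΔH = Σ(broken) − Σ(formed) = 11392 − 14664 = −3272 kJ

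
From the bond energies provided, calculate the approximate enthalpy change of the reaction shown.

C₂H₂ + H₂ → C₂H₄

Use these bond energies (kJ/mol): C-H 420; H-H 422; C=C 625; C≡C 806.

ΔH ≈ −237 kJ

Bonds broken (reactants):
  C≡C: 1 × 806 = 806
  C-H: 2 × 420 = 840
  H-H: 1 × 422 = 422
  Σ(broken) = 2068 kJ
Bonds formed (products):
  C-H: 4 × 420 = 1680
  C=C: 1 × 625 = 625
  Σ(formed) = 2305 kJ
ΔH = Σ(broken) − Σ(formed) = 2068 − 2305 = −237 kJ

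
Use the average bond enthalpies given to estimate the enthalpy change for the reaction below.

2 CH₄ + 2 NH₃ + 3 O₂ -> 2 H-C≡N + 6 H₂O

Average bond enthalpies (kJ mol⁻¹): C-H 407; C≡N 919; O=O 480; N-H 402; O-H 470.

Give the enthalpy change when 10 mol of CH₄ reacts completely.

Bonds broken (reactants):
  C-H: 8 × 407 = 3256
  N-H: 6 × 402 = 2412
  O=O: 3 × 480 = 1440
  Σ(broken) = 7108 kJ
Bonds formed (products):
  C≡N: 2 × 919 = 1838
  C-H: 2 × 407 = 814
  O-H: 12 × 470 = 5640
  Σ(formed) = 8292 kJ
ΔH = Σ(broken) − Σ(formed) = 7108 − 8292 = −1184 kJ
For 5× the reaction as written: 5 × (−1184) = −5920 kJ

ΔH = −5920 kJ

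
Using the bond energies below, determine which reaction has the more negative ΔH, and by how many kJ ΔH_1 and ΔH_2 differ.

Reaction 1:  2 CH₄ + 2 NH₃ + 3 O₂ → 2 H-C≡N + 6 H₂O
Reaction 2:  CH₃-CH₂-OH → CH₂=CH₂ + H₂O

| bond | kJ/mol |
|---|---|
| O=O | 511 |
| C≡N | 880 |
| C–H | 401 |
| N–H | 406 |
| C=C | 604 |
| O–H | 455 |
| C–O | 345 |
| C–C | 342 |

Reaction 1, by 874 kJ

Reaction 1:
  Bonds broken (reactants):
    C–H: 8 × 401 = 3208
    N–H: 6 × 406 = 2436
    O=O: 3 × 511 = 1533
    Σ(broken) = 7177 kJ
  Bonds formed (products):
    C≡N: 2 × 880 = 1760
    C–H: 2 × 401 = 802
    O–H: 12 × 455 = 5460
    Σ(formed) = 8022 kJ
  ΔH_1 = 7177 − 8022 = −845 kJ
Reaction 2:
  Bonds broken (reactants):
    C–C: 1 × 342 = 342
    C–H: 5 × 401 = 2005
    C–O: 1 × 345 = 345
    O–H: 1 × 455 = 455
    Σ(broken) = 3147 kJ
  Bonds formed (products):
    C–H: 4 × 401 = 1604
    C=C: 1 × 604 = 604
    O–H: 2 × 455 = 910
    Σ(formed) = 3118 kJ
  ΔH_2 = 3147 − 3118 = +29 kJ
ΔH_1 − ΔH_2 = −874 kJ, so reaction 1 has the more negative ΔH; |ΔH_1 − ΔH_2| = 874 kJ.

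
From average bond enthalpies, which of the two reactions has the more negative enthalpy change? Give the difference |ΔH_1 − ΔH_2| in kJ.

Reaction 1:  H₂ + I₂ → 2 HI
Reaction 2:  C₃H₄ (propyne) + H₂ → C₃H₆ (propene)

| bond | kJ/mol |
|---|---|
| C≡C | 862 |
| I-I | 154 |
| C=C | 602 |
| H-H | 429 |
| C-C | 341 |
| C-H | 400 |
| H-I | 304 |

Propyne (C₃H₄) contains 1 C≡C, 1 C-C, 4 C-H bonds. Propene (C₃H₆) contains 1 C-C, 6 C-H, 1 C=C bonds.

Reaction 1:
  Bonds broken (reactants):
    H-H: 1 × 429 = 429
    I-I: 1 × 154 = 154
    Σ(broken) = 583 kJ
  Bonds formed (products):
    H-I: 2 × 304 = 608
    Σ(formed) = 608 kJ
  ΔH_1 = 583 − 608 = −25 kJ
Reaction 2:
  Bonds broken (reactants):
    C≡C: 1 × 862 = 862
    C-C: 1 × 341 = 341
    C-H: 4 × 400 = 1600
    H-H: 1 × 429 = 429
    Σ(broken) = 3232 kJ
  Bonds formed (products):
    C-C: 1 × 341 = 341
    C-H: 6 × 400 = 2400
    C=C: 1 × 602 = 602
    Σ(formed) = 3343 kJ
  ΔH_2 = 3232 − 3343 = −111 kJ
ΔH_1 − ΔH_2 = +86 kJ, so reaction 2 has the more negative ΔH; |ΔH_1 − ΔH_2| = 86 kJ.

Reaction 2, by 86 kJ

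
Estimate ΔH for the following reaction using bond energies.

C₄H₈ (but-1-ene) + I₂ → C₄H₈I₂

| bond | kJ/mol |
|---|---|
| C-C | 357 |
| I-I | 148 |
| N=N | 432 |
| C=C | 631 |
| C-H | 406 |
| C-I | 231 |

ΔH ≈ −40 kJ

Bonds broken (reactants):
  C-C: 2 × 357 = 714
  C-H: 8 × 406 = 3248
  C=C: 1 × 631 = 631
  I-I: 1 × 148 = 148
  Σ(broken) = 4741 kJ
Bonds formed (products):
  C-C: 3 × 357 = 1071
  C-H: 8 × 406 = 3248
  C-I: 2 × 231 = 462
  Σ(formed) = 4781 kJ
ΔH = Σ(broken) − Σ(formed) = 4741 − 4781 = −40 kJ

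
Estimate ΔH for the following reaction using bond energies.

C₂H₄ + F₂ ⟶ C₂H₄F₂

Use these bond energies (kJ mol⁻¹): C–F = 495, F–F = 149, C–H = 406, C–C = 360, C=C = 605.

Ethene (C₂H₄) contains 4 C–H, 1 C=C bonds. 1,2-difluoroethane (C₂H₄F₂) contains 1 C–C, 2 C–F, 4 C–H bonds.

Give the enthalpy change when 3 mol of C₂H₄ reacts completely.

Bonds broken (reactants):
  C–H: 4 × 406 = 1624
  C=C: 1 × 605 = 605
  F–F: 1 × 149 = 149
  Σ(broken) = 2378 kJ
Bonds formed (products):
  C–C: 1 × 360 = 360
  C–F: 2 × 495 = 990
  C–H: 4 × 406 = 1624
  Σ(formed) = 2974 kJ
ΔH = Σ(broken) − Σ(formed) = 2378 − 2974 = −596 kJ
For 3× the reaction as written: 3 × (−596) = −1788 kJ

ΔH = −1788 kJ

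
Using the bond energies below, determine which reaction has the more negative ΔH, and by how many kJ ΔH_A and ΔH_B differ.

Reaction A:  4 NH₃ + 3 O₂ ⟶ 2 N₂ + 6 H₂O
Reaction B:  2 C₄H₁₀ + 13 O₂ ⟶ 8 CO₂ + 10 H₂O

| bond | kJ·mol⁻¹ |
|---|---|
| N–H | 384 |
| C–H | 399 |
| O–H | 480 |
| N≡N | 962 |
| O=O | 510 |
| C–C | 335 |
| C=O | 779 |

Reaction B, by 3898 kJ

Reaction A:
  Bonds broken (reactants):
    N–H: 12 × 384 = 4608
    O=O: 3 × 510 = 1530
    Σ(broken) = 6138 kJ
  Bonds formed (products):
    N≡N: 2 × 962 = 1924
    O–H: 12 × 480 = 5760
    Σ(formed) = 7684 kJ
  ΔH_A = 6138 − 7684 = −1546 kJ
Reaction B:
  Bonds broken (reactants):
    C–C: 6 × 335 = 2010
    C–H: 20 × 399 = 7980
    O=O: 13 × 510 = 6630
    Σ(broken) = 16620 kJ
  Bonds formed (products):
    C=O: 16 × 779 = 12464
    O–H: 20 × 480 = 9600
    Σ(formed) = 22064 kJ
  ΔH_B = 16620 − 22064 = −5444 kJ
ΔH_A − ΔH_B = +3898 kJ, so reaction B has the more negative ΔH; |ΔH_A − ΔH_B| = 3898 kJ.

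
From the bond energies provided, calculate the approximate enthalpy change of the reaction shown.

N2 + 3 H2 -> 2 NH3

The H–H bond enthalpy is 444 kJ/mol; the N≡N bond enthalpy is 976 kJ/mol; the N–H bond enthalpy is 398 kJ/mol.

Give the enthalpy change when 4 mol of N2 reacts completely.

ΔH = −320 kJ

Bonds broken (reactants):
  H–H: 3 × 444 = 1332
  N≡N: 1 × 976 = 976
  Σ(broken) = 2308 kJ
Bonds formed (products):
  N–H: 6 × 398 = 2388
  Σ(formed) = 2388 kJ
ΔH = Σ(broken) − Σ(formed) = 2308 − 2388 = −80 kJ
For 4× the reaction as written: 4 × (−80) = −320 kJ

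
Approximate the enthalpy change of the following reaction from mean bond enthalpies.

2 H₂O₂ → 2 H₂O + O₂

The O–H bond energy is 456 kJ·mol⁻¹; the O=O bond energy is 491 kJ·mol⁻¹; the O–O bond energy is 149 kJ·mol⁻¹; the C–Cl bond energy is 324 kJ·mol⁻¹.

Bonds broken (reactants):
  O–H: 4 × 456 = 1824
  O–O: 2 × 149 = 298
  Σ(broken) = 2122 kJ
Bonds formed (products):
  O–H: 4 × 456 = 1824
  O=O: 1 × 491 = 491
  Σ(formed) = 2315 kJ
ΔH = Σ(broken) − Σ(formed) = 2122 − 2315 = −193 kJ

ΔH ≈ −193 kJ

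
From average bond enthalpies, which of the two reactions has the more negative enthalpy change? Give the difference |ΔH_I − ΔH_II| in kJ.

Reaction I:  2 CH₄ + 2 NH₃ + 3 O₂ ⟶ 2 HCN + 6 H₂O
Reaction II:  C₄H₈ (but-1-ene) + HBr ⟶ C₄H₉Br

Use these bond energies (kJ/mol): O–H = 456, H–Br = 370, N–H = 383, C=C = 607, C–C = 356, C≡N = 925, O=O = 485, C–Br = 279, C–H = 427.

Reaction I:
  Bonds broken (reactants):
    C–H: 8 × 427 = 3416
    N–H: 6 × 383 = 2298
    O=O: 3 × 485 = 1455
    Σ(broken) = 7169 kJ
  Bonds formed (products):
    C≡N: 2 × 925 = 1850
    C–H: 2 × 427 = 854
    O–H: 12 × 456 = 5472
    Σ(formed) = 8176 kJ
  ΔH_I = 7169 − 8176 = −1007 kJ
Reaction II:
  Bonds broken (reactants):
    C–C: 2 × 356 = 712
    C–H: 8 × 427 = 3416
    C=C: 1 × 607 = 607
    H–Br: 1 × 370 = 370
    Σ(broken) = 5105 kJ
  Bonds formed (products):
    C–Br: 1 × 279 = 279
    C–C: 3 × 356 = 1068
    C–H: 9 × 427 = 3843
    Σ(formed) = 5190 kJ
  ΔH_II = 5105 − 5190 = −85 kJ
ΔH_I − ΔH_II = −922 kJ, so reaction I has the more negative ΔH; |ΔH_I − ΔH_II| = 922 kJ.

Reaction I, by 922 kJ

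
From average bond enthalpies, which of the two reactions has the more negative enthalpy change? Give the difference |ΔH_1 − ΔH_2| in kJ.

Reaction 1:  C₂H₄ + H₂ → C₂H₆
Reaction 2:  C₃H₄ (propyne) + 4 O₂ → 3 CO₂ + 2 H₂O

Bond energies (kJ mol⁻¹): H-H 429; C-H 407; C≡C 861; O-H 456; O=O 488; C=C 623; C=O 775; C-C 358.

Reaction 1:
  Bonds broken (reactants):
    C-H: 4 × 407 = 1628
    C=C: 1 × 623 = 623
    H-H: 1 × 429 = 429
    Σ(broken) = 2680 kJ
  Bonds formed (products):
    C-C: 1 × 358 = 358
    C-H: 6 × 407 = 2442
    Σ(formed) = 2800 kJ
  ΔH_1 = 2680 − 2800 = −120 kJ
Reaction 2:
  Bonds broken (reactants):
    C≡C: 1 × 861 = 861
    C-C: 1 × 358 = 358
    C-H: 4 × 407 = 1628
    O=O: 4 × 488 = 1952
    Σ(broken) = 4799 kJ
  Bonds formed (products):
    C=O: 6 × 775 = 4650
    O-H: 4 × 456 = 1824
    Σ(formed) = 6474 kJ
  ΔH_2 = 4799 − 6474 = −1675 kJ
ΔH_1 − ΔH_2 = +1555 kJ, so reaction 2 has the more negative ΔH; |ΔH_1 − ΔH_2| = 1555 kJ.

Reaction 2, by 1555 kJ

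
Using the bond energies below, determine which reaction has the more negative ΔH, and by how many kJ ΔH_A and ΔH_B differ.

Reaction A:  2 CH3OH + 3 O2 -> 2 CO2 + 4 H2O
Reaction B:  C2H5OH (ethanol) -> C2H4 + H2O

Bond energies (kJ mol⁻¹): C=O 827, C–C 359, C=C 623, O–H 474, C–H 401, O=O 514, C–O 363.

Reaction A:
  Bonds broken (reactants):
    C–H: 6 × 401 = 2406
    C–O: 2 × 363 = 726
    O–H: 2 × 474 = 948
    O=O: 3 × 514 = 1542
    Σ(broken) = 5622 kJ
  Bonds formed (products):
    C=O: 4 × 827 = 3308
    O–H: 8 × 474 = 3792
    Σ(formed) = 7100 kJ
  ΔH_A = 5622 − 7100 = −1478 kJ
Reaction B:
  Bonds broken (reactants):
    C–C: 1 × 359 = 359
    C–H: 5 × 401 = 2005
    C–O: 1 × 363 = 363
    O–H: 1 × 474 = 474
    Σ(broken) = 3201 kJ
  Bonds formed (products):
    C–H: 4 × 401 = 1604
    C=C: 1 × 623 = 623
    O–H: 2 × 474 = 948
    Σ(formed) = 3175 kJ
  ΔH_B = 3201 − 3175 = +26 kJ
ΔH_A − ΔH_B = −1504 kJ, so reaction A has the more negative ΔH; |ΔH_A − ΔH_B| = 1504 kJ.

Reaction A, by 1504 kJ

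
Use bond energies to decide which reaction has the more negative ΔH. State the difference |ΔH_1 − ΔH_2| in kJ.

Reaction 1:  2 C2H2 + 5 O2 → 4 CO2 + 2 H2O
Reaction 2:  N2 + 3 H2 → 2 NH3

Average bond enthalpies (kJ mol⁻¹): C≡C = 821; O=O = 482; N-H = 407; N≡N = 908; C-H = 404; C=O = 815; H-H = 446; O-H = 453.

Reaction 1:
  Bonds broken (reactants):
    C≡C: 2 × 821 = 1642
    C-H: 4 × 404 = 1616
    O=O: 5 × 482 = 2410
    Σ(broken) = 5668 kJ
  Bonds formed (products):
    C=O: 8 × 815 = 6520
    O-H: 4 × 453 = 1812
    Σ(formed) = 8332 kJ
  ΔH_1 = 5668 − 8332 = −2664 kJ
Reaction 2:
  Bonds broken (reactants):
    H-H: 3 × 446 = 1338
    N≡N: 1 × 908 = 908
    Σ(broken) = 2246 kJ
  Bonds formed (products):
    N-H: 6 × 407 = 2442
    Σ(formed) = 2442 kJ
  ΔH_2 = 2246 − 2442 = −196 kJ
ΔH_1 − ΔH_2 = −2468 kJ, so reaction 1 has the more negative ΔH; |ΔH_1 − ΔH_2| = 2468 kJ.

Reaction 1, by 2468 kJ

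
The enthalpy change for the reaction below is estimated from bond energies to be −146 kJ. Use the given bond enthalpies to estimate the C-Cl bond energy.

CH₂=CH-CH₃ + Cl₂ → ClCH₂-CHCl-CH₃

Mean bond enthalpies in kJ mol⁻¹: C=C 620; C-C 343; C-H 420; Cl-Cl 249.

D(C-Cl) ≈ 336 kJ/mol

Let D be the C-Cl bond energy.
Σ(broken) = 1×343 + 6×420 + 1×620 + 1×249 = 3732
Σ(formed) = 2×343 + 2×D + 6×420 = 3206 + 2D
ΔH = Σ(broken) − Σ(formed) = (3732) − (3206 + 2D) = +526 − 2D
Setting this equal to −146 kJ gives 2D = 672, so D = 336 kJ/mol.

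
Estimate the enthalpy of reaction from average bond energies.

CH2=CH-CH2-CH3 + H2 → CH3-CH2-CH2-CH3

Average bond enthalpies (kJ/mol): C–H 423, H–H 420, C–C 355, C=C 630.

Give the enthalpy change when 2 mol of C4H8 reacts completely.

ΔH = −302 kJ

Bonds broken (reactants):
  C–C: 2 × 355 = 710
  C–H: 8 × 423 = 3384
  C=C: 1 × 630 = 630
  H–H: 1 × 420 = 420
  Σ(broken) = 5144 kJ
Bonds formed (products):
  C–C: 3 × 355 = 1065
  C–H: 10 × 423 = 4230
  Σ(formed) = 5295 kJ
ΔH = Σ(broken) − Σ(formed) = 5144 − 5295 = −151 kJ
For 2× the reaction as written: 2 × (−151) = −302 kJ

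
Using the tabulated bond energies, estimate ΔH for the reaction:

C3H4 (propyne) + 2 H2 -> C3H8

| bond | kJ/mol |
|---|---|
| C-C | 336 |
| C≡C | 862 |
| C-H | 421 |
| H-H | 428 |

ΔH ≈ −302 kJ

Bonds broken (reactants):
  C≡C: 1 × 862 = 862
  C-C: 1 × 336 = 336
  C-H: 4 × 421 = 1684
  H-H: 2 × 428 = 856
  Σ(broken) = 3738 kJ
Bonds formed (products):
  C-C: 2 × 336 = 672
  C-H: 8 × 421 = 3368
  Σ(formed) = 4040 kJ
ΔH = Σ(broken) − Σ(formed) = 3738 − 4040 = −302 kJ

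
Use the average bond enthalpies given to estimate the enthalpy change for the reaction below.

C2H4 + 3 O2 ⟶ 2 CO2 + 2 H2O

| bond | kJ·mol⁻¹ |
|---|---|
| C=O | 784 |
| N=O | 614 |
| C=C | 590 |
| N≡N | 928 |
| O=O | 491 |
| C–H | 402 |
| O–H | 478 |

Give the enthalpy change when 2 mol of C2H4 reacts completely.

ΔH = −2754 kJ

Bonds broken (reactants):
  C–H: 4 × 402 = 1608
  C=C: 1 × 590 = 590
  O=O: 3 × 491 = 1473
  Σ(broken) = 3671 kJ
Bonds formed (products):
  C=O: 4 × 784 = 3136
  O–H: 4 × 478 = 1912
  Σ(formed) = 5048 kJ
ΔH = Σ(broken) − Σ(formed) = 3671 − 5048 = −1377 kJ
For 2× the reaction as written: 2 × (−1377) = −2754 kJ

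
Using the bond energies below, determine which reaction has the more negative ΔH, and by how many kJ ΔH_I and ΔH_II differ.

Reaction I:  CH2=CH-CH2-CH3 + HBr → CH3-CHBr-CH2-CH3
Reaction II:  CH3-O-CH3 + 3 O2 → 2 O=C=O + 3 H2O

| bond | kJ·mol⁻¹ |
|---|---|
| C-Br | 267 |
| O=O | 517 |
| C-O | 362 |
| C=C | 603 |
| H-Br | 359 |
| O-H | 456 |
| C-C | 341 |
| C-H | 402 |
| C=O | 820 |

Reaction I:
  Bonds broken (reactants):
    C-C: 2 × 341 = 682
    C-H: 8 × 402 = 3216
    C=C: 1 × 603 = 603
    H-Br: 1 × 359 = 359
    Σ(broken) = 4860 kJ
  Bonds formed (products):
    C-Br: 1 × 267 = 267
    C-C: 3 × 341 = 1023
    C-H: 9 × 402 = 3618
    Σ(formed) = 4908 kJ
  ΔH_I = 4860 − 4908 = −48 kJ
Reaction II:
  Bonds broken (reactants):
    C-H: 6 × 402 = 2412
    C-O: 2 × 362 = 724
    O=O: 3 × 517 = 1551
    Σ(broken) = 4687 kJ
  Bonds formed (products):
    C=O: 4 × 820 = 3280
    O-H: 6 × 456 = 2736
    Σ(formed) = 6016 kJ
  ΔH_II = 4687 − 6016 = −1329 kJ
ΔH_I − ΔH_II = +1281 kJ, so reaction II has the more negative ΔH; |ΔH_I − ΔH_II| = 1281 kJ.

Reaction II, by 1281 kJ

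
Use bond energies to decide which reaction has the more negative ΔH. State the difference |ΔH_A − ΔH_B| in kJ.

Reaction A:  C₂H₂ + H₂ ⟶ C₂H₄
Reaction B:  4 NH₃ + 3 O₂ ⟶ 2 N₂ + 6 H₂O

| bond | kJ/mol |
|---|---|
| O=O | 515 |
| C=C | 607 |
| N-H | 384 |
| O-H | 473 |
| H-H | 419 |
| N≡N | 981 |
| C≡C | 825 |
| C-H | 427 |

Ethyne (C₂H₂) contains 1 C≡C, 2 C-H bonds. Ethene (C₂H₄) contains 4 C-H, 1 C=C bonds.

Reaction B, by 1268 kJ

Reaction A:
  Bonds broken (reactants):
    C≡C: 1 × 825 = 825
    C-H: 2 × 427 = 854
    H-H: 1 × 419 = 419
    Σ(broken) = 2098 kJ
  Bonds formed (products):
    C-H: 4 × 427 = 1708
    C=C: 1 × 607 = 607
    Σ(formed) = 2315 kJ
  ΔH_A = 2098 − 2315 = −217 kJ
Reaction B:
  Bonds broken (reactants):
    N-H: 12 × 384 = 4608
    O=O: 3 × 515 = 1545
    Σ(broken) = 6153 kJ
  Bonds formed (products):
    N≡N: 2 × 981 = 1962
    O-H: 12 × 473 = 5676
    Σ(formed) = 7638 kJ
  ΔH_B = 6153 − 7638 = −1485 kJ
ΔH_A − ΔH_B = +1268 kJ, so reaction B has the more negative ΔH; |ΔH_A − ΔH_B| = 1268 kJ.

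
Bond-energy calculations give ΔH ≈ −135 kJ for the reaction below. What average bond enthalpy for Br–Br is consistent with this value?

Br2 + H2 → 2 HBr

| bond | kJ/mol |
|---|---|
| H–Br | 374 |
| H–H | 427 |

Let D be the Br–Br bond energy.
Σ(broken) = 1×D + 1×427 = 427 + D
Σ(formed) = 2×374 = 748
ΔH = Σ(broken) − Σ(formed) = (427 + D) − (748) = −321 + D
Setting this equal to −135 kJ gives D = 186 kJ/mol.

D(Br–Br) ≈ 186 kJ/mol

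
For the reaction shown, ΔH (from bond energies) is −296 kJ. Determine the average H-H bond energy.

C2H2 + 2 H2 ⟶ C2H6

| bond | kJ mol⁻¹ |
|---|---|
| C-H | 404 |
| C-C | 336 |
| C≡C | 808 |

Let D be the H-H bond energy.
Σ(broken) = 1×808 + 2×404 + 2×D = 1616 + 2D
Σ(formed) = 1×336 + 6×404 = 2760
ΔH = Σ(broken) − Σ(formed) = (1616 + 2D) − (2760) = −1144 + 2D
Setting this equal to −296 kJ gives 2D = 848, so D = 424 kJ/mol.

D(H-H) ≈ 424 kJ/mol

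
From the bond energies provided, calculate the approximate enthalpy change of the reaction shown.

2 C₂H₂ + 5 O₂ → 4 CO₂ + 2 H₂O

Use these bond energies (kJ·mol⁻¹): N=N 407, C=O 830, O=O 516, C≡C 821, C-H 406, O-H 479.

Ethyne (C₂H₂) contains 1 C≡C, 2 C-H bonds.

Bonds broken (reactants):
  C≡C: 2 × 821 = 1642
  C-H: 4 × 406 = 1624
  O=O: 5 × 516 = 2580
  Σ(broken) = 5846 kJ
Bonds formed (products):
  C=O: 8 × 830 = 6640
  O-H: 4 × 479 = 1916
  Σ(formed) = 8556 kJ
ΔH = Σ(broken) − Σ(formed) = 5846 − 8556 = −2710 kJ

ΔH ≈ −2710 kJ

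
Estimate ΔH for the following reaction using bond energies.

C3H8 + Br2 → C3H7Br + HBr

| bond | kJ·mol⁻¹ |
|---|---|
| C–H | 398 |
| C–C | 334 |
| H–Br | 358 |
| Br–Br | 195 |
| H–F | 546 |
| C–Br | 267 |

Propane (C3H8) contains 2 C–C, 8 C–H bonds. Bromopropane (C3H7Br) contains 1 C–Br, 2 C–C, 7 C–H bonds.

Bonds broken (reactants):
  Br–Br: 1 × 195 = 195
  C–C: 2 × 334 = 668
  C–H: 8 × 398 = 3184
  Σ(broken) = 4047 kJ
Bonds formed (products):
  C–Br: 1 × 267 = 267
  C–C: 2 × 334 = 668
  C–H: 7 × 398 = 2786
  H–Br: 1 × 358 = 358
  Σ(formed) = 4079 kJ
ΔH = Σ(broken) − Σ(formed) = 4047 − 4079 = −32 kJ

ΔH ≈ −32 kJ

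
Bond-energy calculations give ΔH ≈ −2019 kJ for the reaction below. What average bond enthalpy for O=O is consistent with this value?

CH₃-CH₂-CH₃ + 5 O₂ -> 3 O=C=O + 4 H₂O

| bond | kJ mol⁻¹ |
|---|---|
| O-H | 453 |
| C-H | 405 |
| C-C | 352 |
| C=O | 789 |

Let D be the O=O bond energy.
Σ(broken) = 2×352 + 8×405 + 5×D = 3944 + 5D
Σ(formed) = 6×789 + 8×453 = 8358
ΔH = Σ(broken) − Σ(formed) = (3944 + 5D) − (8358) = −4414 + 5D
Setting this equal to −2019 kJ gives 5D = 2395, so D = 479 kJ/mol.

D(O=O) ≈ 479 kJ/mol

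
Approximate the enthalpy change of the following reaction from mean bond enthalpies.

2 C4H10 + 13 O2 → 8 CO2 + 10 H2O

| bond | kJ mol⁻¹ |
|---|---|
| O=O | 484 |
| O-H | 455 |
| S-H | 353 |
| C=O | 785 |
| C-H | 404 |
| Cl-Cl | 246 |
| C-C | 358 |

ΔH ≈ −5140 kJ

Bonds broken (reactants):
  C-C: 6 × 358 = 2148
  C-H: 20 × 404 = 8080
  O=O: 13 × 484 = 6292
  Σ(broken) = 16520 kJ
Bonds formed (products):
  C=O: 16 × 785 = 12560
  O-H: 20 × 455 = 9100
  Σ(formed) = 21660 kJ
ΔH = Σ(broken) − Σ(formed) = 16520 − 21660 = −5140 kJ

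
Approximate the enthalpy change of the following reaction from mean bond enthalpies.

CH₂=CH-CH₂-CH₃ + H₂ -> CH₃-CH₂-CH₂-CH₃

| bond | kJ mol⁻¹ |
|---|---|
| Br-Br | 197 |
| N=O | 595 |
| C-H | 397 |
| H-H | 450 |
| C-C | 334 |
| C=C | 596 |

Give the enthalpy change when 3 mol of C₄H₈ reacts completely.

ΔH = −246 kJ

Bonds broken (reactants):
  C-C: 2 × 334 = 668
  C-H: 8 × 397 = 3176
  C=C: 1 × 596 = 596
  H-H: 1 × 450 = 450
  Σ(broken) = 4890 kJ
Bonds formed (products):
  C-C: 3 × 334 = 1002
  C-H: 10 × 397 = 3970
  Σ(formed) = 4972 kJ
ΔH = Σ(broken) − Σ(formed) = 4890 − 4972 = −82 kJ
For 3× the reaction as written: 3 × (−82) = −246 kJ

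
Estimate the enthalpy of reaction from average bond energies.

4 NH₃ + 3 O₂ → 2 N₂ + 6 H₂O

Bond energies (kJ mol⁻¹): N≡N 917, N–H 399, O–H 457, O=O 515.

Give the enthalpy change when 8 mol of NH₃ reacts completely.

ΔH = −1970 kJ

Bonds broken (reactants):
  N–H: 12 × 399 = 4788
  O=O: 3 × 515 = 1545
  Σ(broken) = 6333 kJ
Bonds formed (products):
  N≡N: 2 × 917 = 1834
  O–H: 12 × 457 = 5484
  Σ(formed) = 7318 kJ
ΔH = Σ(broken) − Σ(formed) = 6333 − 7318 = −985 kJ
For 2× the reaction as written: 2 × (−985) = −1970 kJ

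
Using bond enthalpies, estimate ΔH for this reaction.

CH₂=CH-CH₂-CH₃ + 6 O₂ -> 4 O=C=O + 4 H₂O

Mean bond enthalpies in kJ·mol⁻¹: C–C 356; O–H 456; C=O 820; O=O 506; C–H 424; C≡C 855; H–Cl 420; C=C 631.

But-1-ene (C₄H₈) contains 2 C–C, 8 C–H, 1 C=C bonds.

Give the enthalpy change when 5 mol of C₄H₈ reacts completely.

ΔH = −12185 kJ

Bonds broken (reactants):
  C–C: 2 × 356 = 712
  C–H: 8 × 424 = 3392
  C=C: 1 × 631 = 631
  O=O: 6 × 506 = 3036
  Σ(broken) = 7771 kJ
Bonds formed (products):
  C=O: 8 × 820 = 6560
  O–H: 8 × 456 = 3648
  Σ(formed) = 10208 kJ
ΔH = Σ(broken) − Σ(formed) = 7771 − 10208 = −2437 kJ
For 5× the reaction as written: 5 × (−2437) = −12185 kJ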